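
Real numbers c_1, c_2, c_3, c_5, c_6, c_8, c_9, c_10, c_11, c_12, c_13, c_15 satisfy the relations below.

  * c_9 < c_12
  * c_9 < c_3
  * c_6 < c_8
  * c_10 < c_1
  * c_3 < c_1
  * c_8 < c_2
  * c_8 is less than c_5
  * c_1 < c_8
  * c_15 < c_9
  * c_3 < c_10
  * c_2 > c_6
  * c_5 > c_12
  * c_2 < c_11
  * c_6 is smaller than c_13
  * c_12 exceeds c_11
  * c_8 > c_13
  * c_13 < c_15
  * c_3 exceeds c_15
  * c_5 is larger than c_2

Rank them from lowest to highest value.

c_6 < c_13 < c_15 < c_9 < c_3 < c_10 < c_1 < c_8 < c_2 < c_11 < c_12 < c_5

Each adjacent pair is fixed by a given relation: c_6 < c_13; c_13 < c_15; c_15 < c_9; c_9 < c_3; c_3 < c_10; c_10 < c_1; c_1 < c_8; c_8 < c_2; c_2 < c_11; c_11 < c_12; c_12 < c_5. Chaining them end to end gives the full order.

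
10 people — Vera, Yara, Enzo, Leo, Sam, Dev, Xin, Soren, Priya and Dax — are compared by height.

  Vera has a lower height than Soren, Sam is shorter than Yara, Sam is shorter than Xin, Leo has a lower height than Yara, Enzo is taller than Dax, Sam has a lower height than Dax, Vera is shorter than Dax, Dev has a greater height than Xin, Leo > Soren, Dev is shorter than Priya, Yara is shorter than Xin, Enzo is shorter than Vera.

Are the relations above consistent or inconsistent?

inconsistent

We have Vera < Dax stated directly, yet also Dax < Enzo < Vera by chaining the others — so Dax < Vera. Contradiction.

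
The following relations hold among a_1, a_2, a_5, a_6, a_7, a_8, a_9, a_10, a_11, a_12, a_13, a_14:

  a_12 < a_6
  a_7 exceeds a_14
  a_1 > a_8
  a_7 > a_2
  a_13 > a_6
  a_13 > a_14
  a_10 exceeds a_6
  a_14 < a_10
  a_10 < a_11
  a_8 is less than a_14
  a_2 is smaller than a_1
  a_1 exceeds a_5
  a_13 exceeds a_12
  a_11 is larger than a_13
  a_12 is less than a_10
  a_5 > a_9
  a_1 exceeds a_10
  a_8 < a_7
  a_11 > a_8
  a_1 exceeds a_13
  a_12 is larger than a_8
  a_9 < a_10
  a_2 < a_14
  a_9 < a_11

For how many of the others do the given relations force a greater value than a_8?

8

Directly above a_8: a_14, a_12, a_7, a_11, a_1.
One step further: a_6, a_13, a_10 (8 so far).
Nothing else is reachable above a_8; 8 in all.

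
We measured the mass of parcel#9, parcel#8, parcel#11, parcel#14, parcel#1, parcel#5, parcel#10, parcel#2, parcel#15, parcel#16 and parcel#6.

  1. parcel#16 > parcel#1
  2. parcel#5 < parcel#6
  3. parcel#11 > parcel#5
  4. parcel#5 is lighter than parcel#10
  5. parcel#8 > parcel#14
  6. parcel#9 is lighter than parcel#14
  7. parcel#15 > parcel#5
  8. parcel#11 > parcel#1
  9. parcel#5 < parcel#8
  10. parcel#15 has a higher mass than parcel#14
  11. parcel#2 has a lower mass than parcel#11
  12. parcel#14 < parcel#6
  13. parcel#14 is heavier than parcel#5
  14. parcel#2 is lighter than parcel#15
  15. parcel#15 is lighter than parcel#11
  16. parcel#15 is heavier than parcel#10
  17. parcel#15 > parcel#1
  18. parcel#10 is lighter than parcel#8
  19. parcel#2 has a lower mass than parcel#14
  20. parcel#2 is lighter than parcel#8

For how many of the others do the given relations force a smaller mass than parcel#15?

From parcel#15 the given relations immediately reach parcel#5, parcel#1, parcel#2, parcel#10, parcel#14.
From those, parcel#9 — 6 in total.
No other element is forced below parcel#15 by the given relations, so the count is 6.

6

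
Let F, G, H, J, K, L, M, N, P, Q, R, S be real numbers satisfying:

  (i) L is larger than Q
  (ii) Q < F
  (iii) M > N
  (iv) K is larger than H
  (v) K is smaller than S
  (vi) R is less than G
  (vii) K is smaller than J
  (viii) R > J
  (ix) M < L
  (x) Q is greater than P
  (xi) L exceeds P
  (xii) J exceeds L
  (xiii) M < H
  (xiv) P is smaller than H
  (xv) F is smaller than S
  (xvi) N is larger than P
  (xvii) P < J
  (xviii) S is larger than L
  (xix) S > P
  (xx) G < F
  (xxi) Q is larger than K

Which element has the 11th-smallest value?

F

Piecing the relations together gives one ordering: P < N < M < H < K < Q < L < J < R < G < F < S.
Counting 11 from the smallest end gives F.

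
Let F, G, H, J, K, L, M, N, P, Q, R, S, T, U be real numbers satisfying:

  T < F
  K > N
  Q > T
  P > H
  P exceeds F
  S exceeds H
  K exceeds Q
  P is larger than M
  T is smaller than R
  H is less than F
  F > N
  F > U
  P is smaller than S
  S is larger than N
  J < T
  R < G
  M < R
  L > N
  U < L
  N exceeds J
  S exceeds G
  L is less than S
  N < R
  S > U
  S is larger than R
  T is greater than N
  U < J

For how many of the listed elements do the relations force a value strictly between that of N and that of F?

1

Chaining upward from N reaches: T, R, Q, G, K, P, L, S.
Chaining downward from F reaches: U, J, T, H.
Strictly between N and F are those in both lists: T — 1 element.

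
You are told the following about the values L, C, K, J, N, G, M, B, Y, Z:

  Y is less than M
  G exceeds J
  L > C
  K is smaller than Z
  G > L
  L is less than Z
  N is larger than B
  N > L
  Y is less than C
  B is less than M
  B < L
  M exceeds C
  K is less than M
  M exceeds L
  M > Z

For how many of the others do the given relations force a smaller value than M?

Directly below M: K, Y, B, C, L, Z.
Nothing else is reachable below M; 6 in all.

6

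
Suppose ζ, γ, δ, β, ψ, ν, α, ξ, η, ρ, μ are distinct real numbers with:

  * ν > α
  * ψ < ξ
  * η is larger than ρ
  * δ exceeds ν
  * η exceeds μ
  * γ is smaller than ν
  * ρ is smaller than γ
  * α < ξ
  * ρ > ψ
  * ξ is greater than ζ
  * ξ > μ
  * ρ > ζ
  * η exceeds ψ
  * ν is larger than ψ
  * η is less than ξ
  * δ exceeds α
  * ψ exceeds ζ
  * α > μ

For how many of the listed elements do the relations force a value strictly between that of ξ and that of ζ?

3

Chaining upward from ζ reaches: ψ, ρ, η, γ, ν, δ.
Chaining downward from ξ reaches: μ, ψ, ρ, η, α.
Strictly between ζ and ξ are those in both lists: ψ, ρ, η — 3 elements.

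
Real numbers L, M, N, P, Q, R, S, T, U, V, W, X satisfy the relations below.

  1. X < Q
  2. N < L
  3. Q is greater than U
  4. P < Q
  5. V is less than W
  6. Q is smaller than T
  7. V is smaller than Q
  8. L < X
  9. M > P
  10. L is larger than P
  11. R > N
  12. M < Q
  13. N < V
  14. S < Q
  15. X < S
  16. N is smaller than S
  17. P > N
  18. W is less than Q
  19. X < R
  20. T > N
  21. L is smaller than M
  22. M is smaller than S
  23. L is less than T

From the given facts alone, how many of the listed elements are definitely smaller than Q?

9

The elements the relations force below Q are N, U, V, P, W, L, X, M, S — no chain reaches any other.
That is 9.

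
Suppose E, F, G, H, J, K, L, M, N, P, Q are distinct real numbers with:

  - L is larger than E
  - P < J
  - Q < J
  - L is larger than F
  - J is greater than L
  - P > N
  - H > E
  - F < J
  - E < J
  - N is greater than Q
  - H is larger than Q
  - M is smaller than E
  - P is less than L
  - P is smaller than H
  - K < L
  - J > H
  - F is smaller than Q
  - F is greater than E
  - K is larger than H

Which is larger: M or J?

J

The relevant relations are M < E; E < F; F < Q; Q < N; N < P; P < H; H < K; K < L; L < J.
Chaining these gives M < E < F < Q < N < P < H < K < L < J.
So M < J; J is the larger of the two.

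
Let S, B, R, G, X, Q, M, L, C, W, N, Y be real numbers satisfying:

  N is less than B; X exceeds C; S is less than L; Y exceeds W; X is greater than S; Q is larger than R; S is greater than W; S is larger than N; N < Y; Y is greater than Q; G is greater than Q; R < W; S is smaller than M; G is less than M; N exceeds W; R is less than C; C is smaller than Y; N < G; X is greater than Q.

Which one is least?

R

Chaining upward from R: directly above it, W, C, Q; then N, S, Y, X, G; then B, L, M.
That covers every other element, and nothing is given below R, so R is the least.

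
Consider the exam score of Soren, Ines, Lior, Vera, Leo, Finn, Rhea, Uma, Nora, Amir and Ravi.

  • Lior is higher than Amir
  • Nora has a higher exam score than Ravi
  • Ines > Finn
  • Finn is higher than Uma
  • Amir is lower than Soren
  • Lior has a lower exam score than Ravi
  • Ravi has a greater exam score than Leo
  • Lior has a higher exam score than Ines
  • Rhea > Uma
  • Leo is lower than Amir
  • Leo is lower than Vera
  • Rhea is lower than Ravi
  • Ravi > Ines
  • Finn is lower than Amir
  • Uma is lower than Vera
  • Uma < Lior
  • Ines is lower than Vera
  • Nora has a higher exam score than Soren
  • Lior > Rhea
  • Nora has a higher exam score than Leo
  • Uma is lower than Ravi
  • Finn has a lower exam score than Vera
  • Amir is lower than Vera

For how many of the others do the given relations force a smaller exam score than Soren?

The elements the relations force below Soren are Uma, Leo, Finn, Amir — no chain reaches any other.
That is 4.

4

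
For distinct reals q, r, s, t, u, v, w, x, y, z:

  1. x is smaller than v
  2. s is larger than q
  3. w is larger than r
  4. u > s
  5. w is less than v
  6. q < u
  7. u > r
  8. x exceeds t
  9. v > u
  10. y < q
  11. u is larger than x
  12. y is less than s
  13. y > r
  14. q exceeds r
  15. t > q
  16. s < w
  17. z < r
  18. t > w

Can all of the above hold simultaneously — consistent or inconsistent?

Every relation is compatible with z < r < y < q < s < w < t < x < u < v; the set is consistent.

consistent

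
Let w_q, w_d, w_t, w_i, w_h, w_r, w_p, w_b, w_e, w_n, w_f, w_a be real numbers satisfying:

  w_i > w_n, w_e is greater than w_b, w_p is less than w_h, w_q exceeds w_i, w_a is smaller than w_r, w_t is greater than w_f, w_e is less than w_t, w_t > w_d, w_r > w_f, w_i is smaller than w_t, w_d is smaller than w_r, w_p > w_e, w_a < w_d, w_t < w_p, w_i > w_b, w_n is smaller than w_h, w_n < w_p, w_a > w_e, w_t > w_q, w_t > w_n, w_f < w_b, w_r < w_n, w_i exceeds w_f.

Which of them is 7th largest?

w_r

Piecing the relations together gives one ordering: w_f < w_b < w_e < w_a < w_d < w_r < w_n < w_i < w_q < w_t < w_p < w_h.
Counting 7 from the largest end gives w_r.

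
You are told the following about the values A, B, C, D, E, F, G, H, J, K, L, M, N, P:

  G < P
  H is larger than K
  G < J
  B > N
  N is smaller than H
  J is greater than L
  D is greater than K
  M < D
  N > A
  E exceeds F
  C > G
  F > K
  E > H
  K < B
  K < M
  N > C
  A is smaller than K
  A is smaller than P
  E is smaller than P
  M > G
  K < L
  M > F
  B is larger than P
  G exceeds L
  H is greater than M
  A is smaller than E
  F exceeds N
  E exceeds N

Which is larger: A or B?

A < K and K < L give A < L.
With L < G: A < K < L < G.
With G < C: A < K < L < G < C.
With C < N: A < K < L < G < C < N.
With N < F: A < K < L < G < C < N < F.
With F < M: A < K < L < G < C < N < F < M.
With M < H: A < K < L < G < C < N < F < M < H.
Then H < E extends the chain to E.
Then E < P extends the chain to P.
With P < B: A < K < L < G < C < N < F < M < H < E < P < B.
So A < B; B is the larger of the two.

B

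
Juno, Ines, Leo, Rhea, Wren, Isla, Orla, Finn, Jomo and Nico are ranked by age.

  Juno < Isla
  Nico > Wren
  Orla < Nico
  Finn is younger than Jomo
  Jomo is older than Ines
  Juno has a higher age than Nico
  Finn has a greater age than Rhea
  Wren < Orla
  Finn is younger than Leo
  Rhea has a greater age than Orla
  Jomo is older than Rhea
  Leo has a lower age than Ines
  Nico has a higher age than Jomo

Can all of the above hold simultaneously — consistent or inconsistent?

Every relation is compatible with Wren < Orla < Rhea < Finn < Leo < Ines < Jomo < Nico < Juno < Isla; the set is consistent.

consistent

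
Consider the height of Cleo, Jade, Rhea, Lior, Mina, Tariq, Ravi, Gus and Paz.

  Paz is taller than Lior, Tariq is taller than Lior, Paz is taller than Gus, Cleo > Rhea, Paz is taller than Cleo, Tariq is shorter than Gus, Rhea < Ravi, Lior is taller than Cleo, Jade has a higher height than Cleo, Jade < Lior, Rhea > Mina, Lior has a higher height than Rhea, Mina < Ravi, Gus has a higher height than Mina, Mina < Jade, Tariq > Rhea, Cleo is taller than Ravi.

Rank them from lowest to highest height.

Mina < Rhea < Ravi < Cleo < Jade < Lior < Tariq < Gus < Paz

The consecutive links are each given: Mina < Rhea; Rhea < Ravi; Ravi < Cleo; Cleo < Jade; Jade < Lior; Lior < Tariq; Tariq < Gus; Gus < Paz.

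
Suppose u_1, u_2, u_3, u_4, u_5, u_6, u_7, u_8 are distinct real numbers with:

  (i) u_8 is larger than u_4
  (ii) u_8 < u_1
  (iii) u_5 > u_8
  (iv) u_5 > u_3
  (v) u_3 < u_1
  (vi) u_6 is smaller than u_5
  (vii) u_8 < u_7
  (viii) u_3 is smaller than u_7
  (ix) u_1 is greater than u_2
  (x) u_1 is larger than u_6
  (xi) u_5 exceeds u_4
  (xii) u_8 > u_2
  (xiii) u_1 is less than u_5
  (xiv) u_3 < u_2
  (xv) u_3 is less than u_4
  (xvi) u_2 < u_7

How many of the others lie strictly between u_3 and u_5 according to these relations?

Chaining upward from u_3 reaches: u_2, u_4, u_8, u_1, u_7.
Chaining downward from u_5 reaches: u_2, u_4, u_8, u_6, u_1.
Strictly between u_3 and u_5 are those in both lists: u_2, u_4, u_8, u_1 — 4 elements.

4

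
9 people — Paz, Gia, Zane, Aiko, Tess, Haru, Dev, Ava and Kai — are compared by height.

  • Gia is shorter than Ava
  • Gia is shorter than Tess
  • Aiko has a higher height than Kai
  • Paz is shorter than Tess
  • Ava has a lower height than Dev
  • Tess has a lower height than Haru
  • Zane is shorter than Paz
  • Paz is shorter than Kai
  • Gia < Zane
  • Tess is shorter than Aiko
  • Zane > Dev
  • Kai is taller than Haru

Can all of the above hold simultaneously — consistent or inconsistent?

The single ordering Gia < Ava < Dev < Zane < Paz < Tess < Haru < Kai < Aiko satisfies every listed relation, so no contradiction arises.

consistent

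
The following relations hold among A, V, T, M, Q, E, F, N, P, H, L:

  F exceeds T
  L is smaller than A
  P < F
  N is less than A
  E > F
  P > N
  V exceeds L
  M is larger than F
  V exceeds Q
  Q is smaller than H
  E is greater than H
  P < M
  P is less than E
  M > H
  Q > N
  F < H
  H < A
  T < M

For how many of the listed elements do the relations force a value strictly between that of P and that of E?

Chaining upward from P reaches: F, H, A, M.
Chaining downward from E reaches: T, N, Q, F, H.
Strictly between P and E are those in both lists: F, H — 2 elements.

2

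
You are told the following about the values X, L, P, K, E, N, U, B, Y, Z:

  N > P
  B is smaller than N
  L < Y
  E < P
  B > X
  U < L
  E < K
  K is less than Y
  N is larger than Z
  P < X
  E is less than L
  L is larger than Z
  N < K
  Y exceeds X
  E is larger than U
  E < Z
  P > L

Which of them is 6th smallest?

Chaining the given pairs: U < E < Z < L < P < X < B < N < K < Y.
Counting 6 from the smallest end gives X.

X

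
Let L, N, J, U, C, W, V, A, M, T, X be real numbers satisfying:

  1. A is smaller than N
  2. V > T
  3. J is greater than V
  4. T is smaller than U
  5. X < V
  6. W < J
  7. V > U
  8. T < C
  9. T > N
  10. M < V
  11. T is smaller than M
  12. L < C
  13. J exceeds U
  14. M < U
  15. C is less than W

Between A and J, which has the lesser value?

A < N < T < M < U < V < J, by transitivity through N, T, M, U, V.
So A < J; A is the smaller of the two.

A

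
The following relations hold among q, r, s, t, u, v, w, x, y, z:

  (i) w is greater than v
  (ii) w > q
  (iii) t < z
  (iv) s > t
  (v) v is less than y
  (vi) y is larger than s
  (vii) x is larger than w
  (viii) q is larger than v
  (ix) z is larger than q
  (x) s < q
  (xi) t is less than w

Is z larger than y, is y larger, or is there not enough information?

undetermined

Following every chain through z: below z we get t, v, s, q.
y is not reached, and no chain runs the other way from y to z.
So the given relations leave the order of z and y undetermined.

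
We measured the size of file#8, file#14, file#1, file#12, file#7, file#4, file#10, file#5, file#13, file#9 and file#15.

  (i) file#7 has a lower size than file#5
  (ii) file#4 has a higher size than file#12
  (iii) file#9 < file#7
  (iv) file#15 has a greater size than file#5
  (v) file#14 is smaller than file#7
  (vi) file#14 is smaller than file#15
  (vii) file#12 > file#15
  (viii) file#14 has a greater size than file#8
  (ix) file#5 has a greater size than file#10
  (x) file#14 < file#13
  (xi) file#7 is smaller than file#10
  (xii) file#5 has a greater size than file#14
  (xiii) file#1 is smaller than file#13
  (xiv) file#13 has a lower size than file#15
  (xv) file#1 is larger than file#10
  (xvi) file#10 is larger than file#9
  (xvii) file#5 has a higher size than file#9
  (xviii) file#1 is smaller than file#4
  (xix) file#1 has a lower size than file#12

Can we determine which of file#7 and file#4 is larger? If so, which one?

file#4

Following the relations from file#7: file#7 < file#10 < file#1 < file#13 < file#15 < file#12 < file#4.
So file#4 is larger.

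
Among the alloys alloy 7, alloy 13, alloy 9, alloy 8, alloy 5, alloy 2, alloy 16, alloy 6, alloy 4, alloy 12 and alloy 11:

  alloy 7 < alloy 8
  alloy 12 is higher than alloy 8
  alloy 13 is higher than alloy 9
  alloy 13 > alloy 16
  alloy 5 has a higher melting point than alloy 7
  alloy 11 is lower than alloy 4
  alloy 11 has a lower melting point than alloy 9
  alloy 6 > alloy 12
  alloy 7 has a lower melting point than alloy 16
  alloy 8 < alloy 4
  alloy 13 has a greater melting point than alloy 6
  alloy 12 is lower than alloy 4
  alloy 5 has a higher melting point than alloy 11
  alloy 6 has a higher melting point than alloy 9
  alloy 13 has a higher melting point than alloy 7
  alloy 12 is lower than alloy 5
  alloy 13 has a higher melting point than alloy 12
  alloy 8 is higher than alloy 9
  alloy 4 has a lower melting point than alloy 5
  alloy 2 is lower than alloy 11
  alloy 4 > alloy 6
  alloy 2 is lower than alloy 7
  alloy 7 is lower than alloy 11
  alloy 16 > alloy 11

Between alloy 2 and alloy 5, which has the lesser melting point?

alloy 2

alloy 2 < alloy 7 and alloy 7 < alloy 11 give alloy 2 < alloy 11.
Then alloy 11 < alloy 9 extends the chain to alloy 9.
Then alloy 9 < alloy 8 extends the chain to alloy 8.
With alloy 8 < alloy 12: alloy 2 < alloy 7 < alloy 11 < alloy 9 < alloy 8 < alloy 12.
Then alloy 12 < alloy 6 extends the chain to alloy 6.
Then alloy 6 < alloy 4 extends the chain to alloy 4.
With alloy 4 < alloy 5: alloy 2 < alloy 7 < alloy 11 < alloy 9 < alloy 8 < alloy 12 < alloy 6 < alloy 4 < alloy 5.
So alloy 2 < alloy 5; alloy 2 is the lower of the two.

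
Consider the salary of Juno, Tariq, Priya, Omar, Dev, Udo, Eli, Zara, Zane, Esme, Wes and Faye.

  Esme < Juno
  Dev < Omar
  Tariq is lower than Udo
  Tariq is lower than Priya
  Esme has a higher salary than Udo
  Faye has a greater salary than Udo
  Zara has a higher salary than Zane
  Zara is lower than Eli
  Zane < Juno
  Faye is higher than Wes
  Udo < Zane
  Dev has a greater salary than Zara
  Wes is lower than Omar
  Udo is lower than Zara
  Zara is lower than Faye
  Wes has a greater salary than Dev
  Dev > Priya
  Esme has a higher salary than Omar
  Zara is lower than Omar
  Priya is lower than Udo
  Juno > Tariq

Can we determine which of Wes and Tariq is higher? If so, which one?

Tariq < Priya and Priya < Udo give Tariq < Udo.
With Udo < Zane: Tariq < Priya < Udo < Zane.
Then Zane < Zara extends the chain to Zara.
Then Zara < Dev extends the chain to Dev.
Then Dev < Wes extends the chain to Wes.
So Wes is higher.

Wes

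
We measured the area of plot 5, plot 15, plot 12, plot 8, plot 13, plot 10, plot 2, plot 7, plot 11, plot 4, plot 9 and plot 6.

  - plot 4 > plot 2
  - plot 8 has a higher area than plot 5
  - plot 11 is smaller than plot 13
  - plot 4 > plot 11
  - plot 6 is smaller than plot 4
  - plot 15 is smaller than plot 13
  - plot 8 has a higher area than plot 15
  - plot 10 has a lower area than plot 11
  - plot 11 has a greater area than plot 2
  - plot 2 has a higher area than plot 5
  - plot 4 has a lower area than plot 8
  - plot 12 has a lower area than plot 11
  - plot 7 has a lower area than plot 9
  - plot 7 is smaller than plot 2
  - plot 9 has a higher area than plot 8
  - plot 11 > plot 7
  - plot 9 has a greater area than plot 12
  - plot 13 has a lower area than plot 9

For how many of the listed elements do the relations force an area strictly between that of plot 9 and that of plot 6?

The relations place plot 6 below plot 9. An element lies strictly between them when it is forced above plot 6 and also forced below plot 9.
Above plot 6: {plot 4, plot 8}. Below plot 9: {plot 5, plot 10, plot 7, plot 12, plot 2, plot 15, plot 11, plot 13, plot 4, plot 8}.
Intersection: {plot 4, plot 8} — 2.

2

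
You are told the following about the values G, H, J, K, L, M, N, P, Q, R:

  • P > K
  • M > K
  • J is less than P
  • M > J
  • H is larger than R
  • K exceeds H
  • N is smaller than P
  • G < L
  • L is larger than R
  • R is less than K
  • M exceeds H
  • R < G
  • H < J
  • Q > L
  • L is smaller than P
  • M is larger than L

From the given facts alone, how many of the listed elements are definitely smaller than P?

7

The elements the relations force below P are R, H, G, L, K, J, N — no chain reaches any other.
That is 7.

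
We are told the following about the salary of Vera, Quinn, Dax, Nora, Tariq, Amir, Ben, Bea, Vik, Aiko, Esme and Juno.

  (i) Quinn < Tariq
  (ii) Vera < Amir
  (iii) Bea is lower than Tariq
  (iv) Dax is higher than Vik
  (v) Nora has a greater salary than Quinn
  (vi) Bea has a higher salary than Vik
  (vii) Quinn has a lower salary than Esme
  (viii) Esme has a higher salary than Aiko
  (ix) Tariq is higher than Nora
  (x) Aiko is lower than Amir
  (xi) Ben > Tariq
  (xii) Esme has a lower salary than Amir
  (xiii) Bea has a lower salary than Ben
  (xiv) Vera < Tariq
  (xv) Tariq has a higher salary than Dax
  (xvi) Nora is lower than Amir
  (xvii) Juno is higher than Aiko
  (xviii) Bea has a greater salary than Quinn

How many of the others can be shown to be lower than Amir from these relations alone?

Directly below Amir: Aiko, Nora, Vera, Esme.
One step further: Quinn (5 so far).
No other element is forced below Amir by the given relations, so the count is 5.

5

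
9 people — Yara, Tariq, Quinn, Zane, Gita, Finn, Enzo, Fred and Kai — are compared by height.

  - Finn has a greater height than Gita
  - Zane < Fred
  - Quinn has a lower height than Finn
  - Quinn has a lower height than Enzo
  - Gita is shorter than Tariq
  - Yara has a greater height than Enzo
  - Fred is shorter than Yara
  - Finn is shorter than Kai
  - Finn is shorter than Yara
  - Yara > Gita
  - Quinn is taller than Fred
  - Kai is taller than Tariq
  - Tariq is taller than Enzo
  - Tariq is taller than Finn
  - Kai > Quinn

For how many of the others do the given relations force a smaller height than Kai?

The elements the relations force below Kai are Zane, Fred, Gita, Quinn, Enzo, Finn, Tariq — no chain reaches any other.
That is 7.

7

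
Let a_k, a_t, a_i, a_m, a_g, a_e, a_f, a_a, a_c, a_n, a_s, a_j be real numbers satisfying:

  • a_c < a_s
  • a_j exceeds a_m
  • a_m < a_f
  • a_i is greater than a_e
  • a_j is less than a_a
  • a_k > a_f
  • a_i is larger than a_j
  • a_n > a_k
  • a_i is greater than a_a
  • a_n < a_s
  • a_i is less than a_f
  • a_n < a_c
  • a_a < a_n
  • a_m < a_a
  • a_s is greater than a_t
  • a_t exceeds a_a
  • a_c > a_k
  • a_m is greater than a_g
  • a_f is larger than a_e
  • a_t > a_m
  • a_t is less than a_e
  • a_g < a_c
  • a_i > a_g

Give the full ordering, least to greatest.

Each adjacent pair is fixed by a given relation: a_g < a_m; a_m < a_j; a_j < a_a; a_a < a_t; a_t < a_e; a_e < a_i; a_i < a_f; a_f < a_k; a_k < a_n; a_n < a_c; a_c < a_s. Chaining them end to end gives the full order.

a_g < a_m < a_j < a_a < a_t < a_e < a_i < a_f < a_k < a_n < a_c < a_s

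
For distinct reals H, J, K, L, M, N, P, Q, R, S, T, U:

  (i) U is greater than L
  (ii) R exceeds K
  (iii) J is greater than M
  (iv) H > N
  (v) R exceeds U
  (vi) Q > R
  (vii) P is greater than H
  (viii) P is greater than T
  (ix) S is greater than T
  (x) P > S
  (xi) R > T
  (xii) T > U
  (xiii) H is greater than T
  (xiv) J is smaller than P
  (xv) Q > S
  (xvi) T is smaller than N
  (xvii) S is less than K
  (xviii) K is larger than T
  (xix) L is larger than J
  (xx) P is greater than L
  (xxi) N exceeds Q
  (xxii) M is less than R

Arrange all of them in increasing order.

M < J < L < U < T < S < K < R < Q < N < H < P

Nothing is placed below M, so it is least; from there M < J; J < L; L < U; U < T; T < S; S < K; K < R; R < Q; Q < N; N < H; H < P, each given directly.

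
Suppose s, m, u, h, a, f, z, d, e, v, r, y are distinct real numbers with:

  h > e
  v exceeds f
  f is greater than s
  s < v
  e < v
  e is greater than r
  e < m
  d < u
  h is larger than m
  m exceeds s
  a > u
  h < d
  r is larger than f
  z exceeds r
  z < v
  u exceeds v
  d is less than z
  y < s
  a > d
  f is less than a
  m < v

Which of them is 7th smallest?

Chaining the given pairs: y < s < f < r < e < m < h < d < z < v < u < a.
The 7th smallest is h.

h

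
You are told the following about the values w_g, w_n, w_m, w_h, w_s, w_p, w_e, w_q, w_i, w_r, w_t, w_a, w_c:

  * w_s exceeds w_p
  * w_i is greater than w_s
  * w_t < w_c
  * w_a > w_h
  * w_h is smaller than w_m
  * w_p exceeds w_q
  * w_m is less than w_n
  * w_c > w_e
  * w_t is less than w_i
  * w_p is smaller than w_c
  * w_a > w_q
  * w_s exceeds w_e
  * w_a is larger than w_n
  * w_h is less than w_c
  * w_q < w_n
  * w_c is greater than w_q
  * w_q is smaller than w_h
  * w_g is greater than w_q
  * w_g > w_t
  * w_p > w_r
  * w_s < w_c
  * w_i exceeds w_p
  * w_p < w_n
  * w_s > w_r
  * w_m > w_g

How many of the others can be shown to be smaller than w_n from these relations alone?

The elements the relations force below w_n are w_q, w_r, w_t, w_p, w_h, w_g, w_m — no chain reaches any other.
That is 7.

7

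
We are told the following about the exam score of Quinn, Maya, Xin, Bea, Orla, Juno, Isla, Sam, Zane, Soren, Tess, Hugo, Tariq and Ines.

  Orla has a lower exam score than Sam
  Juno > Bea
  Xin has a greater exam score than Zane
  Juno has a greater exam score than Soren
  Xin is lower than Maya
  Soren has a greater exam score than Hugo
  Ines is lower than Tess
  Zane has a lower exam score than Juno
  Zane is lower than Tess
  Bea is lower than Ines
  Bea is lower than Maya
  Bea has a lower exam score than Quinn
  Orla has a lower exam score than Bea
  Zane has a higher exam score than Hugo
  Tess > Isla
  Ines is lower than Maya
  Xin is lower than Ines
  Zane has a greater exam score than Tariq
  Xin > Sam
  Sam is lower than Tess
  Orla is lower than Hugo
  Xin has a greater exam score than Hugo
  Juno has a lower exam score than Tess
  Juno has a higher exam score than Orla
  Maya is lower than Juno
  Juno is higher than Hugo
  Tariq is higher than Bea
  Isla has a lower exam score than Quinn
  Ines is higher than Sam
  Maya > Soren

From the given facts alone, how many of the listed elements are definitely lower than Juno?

10

Directly below Juno: Orla, Bea, Hugo, Soren, Zane, Maya.
One step further: Tariq, Xin, Ines (9 so far).
One step further: Sam (10 so far).
No other element is forced below Juno by the given relations, so the count is 10.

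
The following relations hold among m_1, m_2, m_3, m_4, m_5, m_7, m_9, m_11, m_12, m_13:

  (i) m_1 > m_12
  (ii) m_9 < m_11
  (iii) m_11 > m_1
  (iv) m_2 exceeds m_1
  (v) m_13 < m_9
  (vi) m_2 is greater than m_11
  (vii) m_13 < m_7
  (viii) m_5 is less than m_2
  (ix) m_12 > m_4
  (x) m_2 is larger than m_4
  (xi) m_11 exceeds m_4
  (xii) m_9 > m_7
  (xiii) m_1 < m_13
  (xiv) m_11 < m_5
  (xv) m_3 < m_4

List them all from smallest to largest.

Each adjacent pair is fixed by a given relation: m_3 < m_4; m_4 < m_12; m_12 < m_1; m_1 < m_13; m_13 < m_7; m_7 < m_9; m_9 < m_11; m_11 < m_5; m_5 < m_2. Chaining them end to end gives the full order.

m_3 < m_4 < m_12 < m_1 < m_13 < m_7 < m_9 < m_11 < m_5 < m_2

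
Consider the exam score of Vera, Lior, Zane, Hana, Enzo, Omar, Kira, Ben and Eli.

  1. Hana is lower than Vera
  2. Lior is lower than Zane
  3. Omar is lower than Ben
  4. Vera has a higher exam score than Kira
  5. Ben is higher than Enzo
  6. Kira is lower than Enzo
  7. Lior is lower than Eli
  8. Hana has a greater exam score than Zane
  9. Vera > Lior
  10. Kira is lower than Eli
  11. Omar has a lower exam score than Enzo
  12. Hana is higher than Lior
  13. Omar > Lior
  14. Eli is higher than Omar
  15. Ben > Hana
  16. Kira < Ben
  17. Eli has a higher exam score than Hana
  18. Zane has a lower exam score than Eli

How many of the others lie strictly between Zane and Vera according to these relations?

1

Chaining upward from Zane reaches: Hana, Ben, Eli.
Chaining downward from Vera reaches: Lior, Hana, Kira.
Strictly between Zane and Vera are those in both lists: Hana — 1 element.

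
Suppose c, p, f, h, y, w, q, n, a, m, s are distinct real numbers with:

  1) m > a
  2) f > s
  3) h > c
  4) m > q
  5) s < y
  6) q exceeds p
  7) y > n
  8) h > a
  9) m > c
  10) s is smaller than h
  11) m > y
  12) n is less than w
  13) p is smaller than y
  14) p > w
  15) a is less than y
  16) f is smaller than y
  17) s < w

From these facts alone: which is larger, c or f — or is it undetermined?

undetermined

Following every chain through f: above f we get y, m; below f we get s.
c is not reached, and no chain runs the other way from c to f.
So the given relations leave the order of f and c undetermined.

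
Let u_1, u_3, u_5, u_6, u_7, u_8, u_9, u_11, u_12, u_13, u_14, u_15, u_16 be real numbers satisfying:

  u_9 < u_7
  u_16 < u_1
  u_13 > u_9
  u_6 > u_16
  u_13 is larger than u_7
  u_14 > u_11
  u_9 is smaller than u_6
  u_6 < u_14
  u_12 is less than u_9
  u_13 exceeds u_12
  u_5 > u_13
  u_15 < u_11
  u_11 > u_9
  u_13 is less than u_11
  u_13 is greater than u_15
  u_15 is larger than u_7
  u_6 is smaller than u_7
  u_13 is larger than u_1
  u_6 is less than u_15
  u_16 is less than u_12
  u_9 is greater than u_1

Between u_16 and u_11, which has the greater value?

u_16 < u_1 and u_1 < u_9 give u_16 < u_9.
Then u_9 < u_6 extends the chain to u_6.
With u_6 < u_7: u_16 < u_1 < u_9 < u_6 < u_7.
With u_7 < u_15: u_16 < u_1 < u_9 < u_6 < u_7 < u_15.
Then u_15 < u_11 extends the chain to u_11.
So u_16 < u_11; u_11 is the larger of the two.

u_11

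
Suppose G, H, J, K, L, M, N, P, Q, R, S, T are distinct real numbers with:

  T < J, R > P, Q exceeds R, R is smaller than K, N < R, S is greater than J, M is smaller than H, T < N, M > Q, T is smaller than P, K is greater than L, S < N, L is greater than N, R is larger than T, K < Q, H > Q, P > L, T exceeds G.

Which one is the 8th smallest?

Piecing the relations together gives one ordering: G < T < J < S < N < L < P < R < K < Q < M < H.
The 8th smallest is R.

R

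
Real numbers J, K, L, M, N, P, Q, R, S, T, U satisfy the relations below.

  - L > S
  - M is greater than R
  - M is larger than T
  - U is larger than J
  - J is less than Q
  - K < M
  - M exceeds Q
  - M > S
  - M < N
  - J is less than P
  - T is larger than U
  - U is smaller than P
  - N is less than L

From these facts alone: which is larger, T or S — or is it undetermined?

undetermined

Following every chain through S: above S we get M, N, L.
T is not reached, and no chain runs the other way from T to S.
So the given relations leave the order of S and T undetermined.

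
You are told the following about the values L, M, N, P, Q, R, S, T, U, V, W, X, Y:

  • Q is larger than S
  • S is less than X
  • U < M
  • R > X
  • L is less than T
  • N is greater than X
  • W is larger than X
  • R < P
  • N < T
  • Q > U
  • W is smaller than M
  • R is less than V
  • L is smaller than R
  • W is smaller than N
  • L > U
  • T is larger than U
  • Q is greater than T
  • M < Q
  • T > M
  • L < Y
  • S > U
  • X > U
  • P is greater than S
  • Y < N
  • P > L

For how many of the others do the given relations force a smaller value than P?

Directly below P: L, S, R.
One step further: U, X (5 so far).
No other element is forced below P by the given relations, so the count is 5.

5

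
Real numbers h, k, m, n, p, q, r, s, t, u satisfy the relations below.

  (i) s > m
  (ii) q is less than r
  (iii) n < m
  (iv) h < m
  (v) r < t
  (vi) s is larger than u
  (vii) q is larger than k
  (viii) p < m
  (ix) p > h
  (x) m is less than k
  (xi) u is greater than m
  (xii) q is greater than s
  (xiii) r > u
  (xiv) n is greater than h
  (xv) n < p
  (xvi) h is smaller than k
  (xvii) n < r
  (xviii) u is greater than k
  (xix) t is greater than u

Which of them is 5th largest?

u

The consecutive relations fix a unique order: h < n < p < m < k < u < s < q < r < t.
The 5th largest is u.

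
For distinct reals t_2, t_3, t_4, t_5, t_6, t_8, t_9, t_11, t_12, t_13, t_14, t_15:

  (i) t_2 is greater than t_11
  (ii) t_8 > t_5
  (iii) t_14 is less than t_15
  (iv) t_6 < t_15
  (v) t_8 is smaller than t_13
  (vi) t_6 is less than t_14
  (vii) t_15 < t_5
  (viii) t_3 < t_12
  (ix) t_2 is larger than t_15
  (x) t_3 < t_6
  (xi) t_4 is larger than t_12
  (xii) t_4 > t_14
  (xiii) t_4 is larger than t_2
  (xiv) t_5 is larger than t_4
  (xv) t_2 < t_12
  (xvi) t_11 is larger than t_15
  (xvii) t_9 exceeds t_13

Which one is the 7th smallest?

t_12

The consecutive relations fix a unique order: t_3 < t_6 < t_14 < t_15 < t_11 < t_2 < t_12 < t_4 < t_5 < t_8 < t_13 < t_9.
The 7th smallest is t_12.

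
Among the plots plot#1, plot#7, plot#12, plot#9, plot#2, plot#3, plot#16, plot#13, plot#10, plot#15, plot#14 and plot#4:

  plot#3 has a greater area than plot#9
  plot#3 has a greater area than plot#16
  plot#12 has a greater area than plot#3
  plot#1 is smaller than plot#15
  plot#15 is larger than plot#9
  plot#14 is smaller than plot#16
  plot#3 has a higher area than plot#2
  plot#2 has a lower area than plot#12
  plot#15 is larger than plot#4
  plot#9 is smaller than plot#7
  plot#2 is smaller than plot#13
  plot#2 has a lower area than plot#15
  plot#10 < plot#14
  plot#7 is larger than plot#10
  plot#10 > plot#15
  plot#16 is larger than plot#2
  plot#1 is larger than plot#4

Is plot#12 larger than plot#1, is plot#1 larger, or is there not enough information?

Link the given pairs in sequence: plot#1 < plot#15; plot#15 < plot#10; plot#10 < plot#14; plot#14 < plot#16; plot#16 < plot#3; plot#3 < plot#12.
Chaining these gives plot#1 < plot#15 < plot#10 < plot#14 < plot#16 < plot#3 < plot#12.
So plot#12 is larger.

plot#12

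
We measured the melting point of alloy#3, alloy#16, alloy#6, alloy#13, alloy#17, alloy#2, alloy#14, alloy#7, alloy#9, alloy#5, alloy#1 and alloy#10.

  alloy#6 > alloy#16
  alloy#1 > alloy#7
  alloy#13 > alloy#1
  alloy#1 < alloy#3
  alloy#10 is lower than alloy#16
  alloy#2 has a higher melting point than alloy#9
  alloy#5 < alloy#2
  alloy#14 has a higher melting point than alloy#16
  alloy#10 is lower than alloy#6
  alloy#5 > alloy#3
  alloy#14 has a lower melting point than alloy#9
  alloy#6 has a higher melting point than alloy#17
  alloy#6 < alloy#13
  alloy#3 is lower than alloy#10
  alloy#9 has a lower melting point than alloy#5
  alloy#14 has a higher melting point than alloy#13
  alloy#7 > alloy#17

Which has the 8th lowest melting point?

The consecutive relations fix a unique order: alloy#17 < alloy#7 < alloy#1 < alloy#3 < alloy#10 < alloy#16 < alloy#6 < alloy#13 < alloy#14 < alloy#9 < alloy#5 < alloy#2.
The 8th smallest is alloy#13.

alloy#13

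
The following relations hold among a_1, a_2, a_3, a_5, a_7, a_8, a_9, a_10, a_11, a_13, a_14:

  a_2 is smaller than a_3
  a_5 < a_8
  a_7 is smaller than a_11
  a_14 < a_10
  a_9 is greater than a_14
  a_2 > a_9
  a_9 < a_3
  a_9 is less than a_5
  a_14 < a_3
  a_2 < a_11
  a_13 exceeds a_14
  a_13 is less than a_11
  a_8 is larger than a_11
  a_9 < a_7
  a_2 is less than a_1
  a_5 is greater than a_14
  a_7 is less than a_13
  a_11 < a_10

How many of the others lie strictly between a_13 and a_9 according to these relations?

Chaining upward from a_9 reaches: a_2, a_5, a_1, a_7, a_11, a_10, a_3, a_8.
Chaining downward from a_13 reaches: a_14, a_7.
Strictly between a_9 and a_13 are those in both lists: a_7 — 1 element.

1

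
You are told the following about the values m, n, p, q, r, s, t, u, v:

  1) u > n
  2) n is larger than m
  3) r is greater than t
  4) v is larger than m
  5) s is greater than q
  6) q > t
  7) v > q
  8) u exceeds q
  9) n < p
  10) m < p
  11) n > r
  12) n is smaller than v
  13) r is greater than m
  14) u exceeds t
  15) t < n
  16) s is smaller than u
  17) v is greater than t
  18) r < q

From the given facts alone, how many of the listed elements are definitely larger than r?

From r the given relations immediately reach n, q.
From those, p, s, v, u — 6 in total.
Nothing else is reachable above r; 6 in all.

6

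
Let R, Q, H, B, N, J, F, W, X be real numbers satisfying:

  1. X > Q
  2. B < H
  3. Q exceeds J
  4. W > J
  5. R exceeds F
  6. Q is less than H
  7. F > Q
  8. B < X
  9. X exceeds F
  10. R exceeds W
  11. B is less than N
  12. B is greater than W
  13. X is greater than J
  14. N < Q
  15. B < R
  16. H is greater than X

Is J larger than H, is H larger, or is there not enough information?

H

Link the given pairs in sequence: J < W; W < B; B < N; N < Q; Q < F; F < X; X < H.
Chaining these gives J < W < B < N < Q < F < X < H.
So H is larger.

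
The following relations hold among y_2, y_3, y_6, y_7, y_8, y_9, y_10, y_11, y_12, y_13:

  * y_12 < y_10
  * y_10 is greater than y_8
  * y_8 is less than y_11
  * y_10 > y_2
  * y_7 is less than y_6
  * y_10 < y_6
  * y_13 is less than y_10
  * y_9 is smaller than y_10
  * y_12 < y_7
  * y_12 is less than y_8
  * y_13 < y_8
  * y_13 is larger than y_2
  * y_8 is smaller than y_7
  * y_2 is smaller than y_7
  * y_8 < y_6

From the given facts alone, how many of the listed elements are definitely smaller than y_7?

Directly below y_7: y_2, y_12, y_8.
One step further: y_13 (4 so far).
Nothing else is reachable below y_7; 4 in all.

4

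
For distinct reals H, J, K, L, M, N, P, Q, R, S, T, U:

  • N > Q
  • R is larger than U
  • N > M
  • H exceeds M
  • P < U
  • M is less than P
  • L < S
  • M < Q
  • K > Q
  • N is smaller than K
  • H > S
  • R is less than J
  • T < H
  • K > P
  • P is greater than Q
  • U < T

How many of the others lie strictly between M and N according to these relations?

1

The relations place M below N. An element lies strictly between them when it is forced above M and also forced below N.
Above M: {Q, P, U, R, T, K, H, J}. Below N: {Q}.
Intersection: {Q} — 1.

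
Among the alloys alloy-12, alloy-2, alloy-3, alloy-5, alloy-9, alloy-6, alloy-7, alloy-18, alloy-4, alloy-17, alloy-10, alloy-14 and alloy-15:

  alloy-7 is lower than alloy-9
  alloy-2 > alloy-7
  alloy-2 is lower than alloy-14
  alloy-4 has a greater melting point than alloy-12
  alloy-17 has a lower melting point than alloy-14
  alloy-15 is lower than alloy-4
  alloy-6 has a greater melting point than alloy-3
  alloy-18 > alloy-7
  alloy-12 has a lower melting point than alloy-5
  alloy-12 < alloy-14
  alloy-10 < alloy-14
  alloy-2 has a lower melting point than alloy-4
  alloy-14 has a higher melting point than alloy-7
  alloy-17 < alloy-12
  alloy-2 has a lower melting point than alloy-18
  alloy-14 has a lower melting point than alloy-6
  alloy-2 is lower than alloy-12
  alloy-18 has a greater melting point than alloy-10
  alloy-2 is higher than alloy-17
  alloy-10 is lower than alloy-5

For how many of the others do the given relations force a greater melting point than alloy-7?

The elements the relations force above alloy-7 are alloy-2, alloy-12, alloy-4, alloy-18, alloy-9, alloy-5, alloy-14, alloy-6 — no chain reaches any other.
That is 8.

8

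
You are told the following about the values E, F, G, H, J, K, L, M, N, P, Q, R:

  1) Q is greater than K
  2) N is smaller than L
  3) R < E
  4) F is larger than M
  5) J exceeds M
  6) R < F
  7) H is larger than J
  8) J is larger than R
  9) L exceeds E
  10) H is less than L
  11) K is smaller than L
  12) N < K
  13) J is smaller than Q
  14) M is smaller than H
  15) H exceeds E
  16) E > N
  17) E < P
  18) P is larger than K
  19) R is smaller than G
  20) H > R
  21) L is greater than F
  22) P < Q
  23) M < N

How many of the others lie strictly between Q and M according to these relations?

The relations place M below Q. An element lies strictly between them when it is forced above M and also forced below Q.
Above M: {J, N, E, F, K, H, L, P}. Below Q: {R, J, N, E, K, P}.
Intersection: {J, N, E, K, P} — 5.

5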